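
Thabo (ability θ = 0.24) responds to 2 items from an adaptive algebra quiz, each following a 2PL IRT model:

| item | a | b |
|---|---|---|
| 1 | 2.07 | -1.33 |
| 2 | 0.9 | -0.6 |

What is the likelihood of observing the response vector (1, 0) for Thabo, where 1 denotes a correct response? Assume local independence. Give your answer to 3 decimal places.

0.308

P(θ) = 1 / (1 + exp(−a(θ − b)))
P_1 = 1/(1+e^{-3.2499}) = 0.9627
P_2 = 1/(1+e^{-0.7560}) = 0.6805
L = P_1 × (1−P_2) = 0.9627 × 0.3195 = 0.30759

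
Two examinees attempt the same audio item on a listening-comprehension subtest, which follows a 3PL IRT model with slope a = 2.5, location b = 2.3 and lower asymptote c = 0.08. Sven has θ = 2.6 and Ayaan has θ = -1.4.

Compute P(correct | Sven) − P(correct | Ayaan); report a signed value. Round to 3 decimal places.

0.625

P(θ) = c + (1 − c) · 1 / (1 + exp(−a(θ − b)))
P(Sven) = 0.7048  [exponent 0.7500]
P(Ayaan) = 0.0801  [exponent -9.2500]
Difference = 0.7048 − 0.0801 = 0.6248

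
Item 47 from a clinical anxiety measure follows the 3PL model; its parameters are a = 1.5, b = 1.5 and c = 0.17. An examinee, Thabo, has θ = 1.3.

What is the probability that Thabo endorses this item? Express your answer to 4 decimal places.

P(θ) = c + (1 − c) · 1 / (1 + exp(−a(θ − b)))
Exponent: 1.5 × (1.3 − 1.5) = -0.3000
1/(1 + e^{0.3000}) = 0.4256
P = 0.17 + 0.83 × 0.4256 = 0.5232

0.5232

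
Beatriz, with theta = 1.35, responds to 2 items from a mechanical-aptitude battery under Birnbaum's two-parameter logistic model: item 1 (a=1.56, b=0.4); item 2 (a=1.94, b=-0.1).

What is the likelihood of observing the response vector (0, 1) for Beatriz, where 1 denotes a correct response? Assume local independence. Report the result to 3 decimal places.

P(theta) = 1 / (1 + exp(−a(theta − b)))
P_1 = 1/(1+e^{-1.4820}) = 0.8149
P_2 = 1/(1+e^{-2.8130}) = 0.9434
L = (1−P_1) × P_2 = 0.1851 × 0.9434 = 0.17464

0.175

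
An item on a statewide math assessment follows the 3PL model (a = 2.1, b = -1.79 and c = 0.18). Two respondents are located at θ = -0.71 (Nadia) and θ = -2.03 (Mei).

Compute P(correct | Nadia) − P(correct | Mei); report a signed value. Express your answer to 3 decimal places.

0.434

P(θ) = c + (1 − c) · 1 / (1 + exp(−a(θ − b)))
P(Nadia) = 0.9231  [exponent 2.2680]
P(Mei) = 0.4888  [exponent -0.5040]
Difference = 0.9231 − 0.4888 = 0.4343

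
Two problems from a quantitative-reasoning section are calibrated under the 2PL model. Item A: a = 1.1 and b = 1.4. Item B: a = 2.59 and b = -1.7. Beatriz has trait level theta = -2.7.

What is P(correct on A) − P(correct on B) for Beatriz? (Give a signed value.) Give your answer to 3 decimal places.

P(theta) = 1 / (1 + exp(−a(theta − b)))
P_A = 0.0109
P_B = 0.0698
P_A − P_B = -0.0589

-0.059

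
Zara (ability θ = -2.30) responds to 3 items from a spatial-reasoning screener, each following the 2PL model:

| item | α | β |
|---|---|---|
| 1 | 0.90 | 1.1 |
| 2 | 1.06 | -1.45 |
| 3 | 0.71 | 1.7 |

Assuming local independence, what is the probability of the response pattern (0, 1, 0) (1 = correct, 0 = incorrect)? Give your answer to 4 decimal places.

0.2607

P(θ) = 1 / (1 + exp(−α(θ − β)))
P_1 = 1/(1+e^{3.0600}) = 0.0448
P_2 = 1/(1+e^{0.9010}) = 0.2888
P_3 = 1/(1+e^{2.8400}) = 0.0552
L = (1−P_1) × P_2 × (1−P_3) = 0.9552 × 0.2888 × 0.9448 = 0.26068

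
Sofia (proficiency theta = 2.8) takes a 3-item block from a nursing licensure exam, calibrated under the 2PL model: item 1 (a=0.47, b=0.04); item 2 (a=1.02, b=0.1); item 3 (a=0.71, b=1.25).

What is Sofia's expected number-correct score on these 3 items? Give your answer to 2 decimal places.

P(theta) = 1 / (1 + exp(−a(theta − b)))
P_1 = 1/(1+e^{-1.2972}) = 0.7854
P_2 = 1/(1+e^{-2.7540}) = 0.9401
P_3 = 1/(1+e^{-1.1005}) = 0.7504
E[score] = 0.7854 + 0.9401 + 0.7504 = 2.4759

2.48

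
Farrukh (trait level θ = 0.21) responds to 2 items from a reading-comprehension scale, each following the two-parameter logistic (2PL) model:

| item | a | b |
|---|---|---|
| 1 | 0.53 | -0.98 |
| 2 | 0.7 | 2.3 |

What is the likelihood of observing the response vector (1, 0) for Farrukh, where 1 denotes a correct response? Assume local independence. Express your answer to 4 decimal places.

P(θ) = 1 / (1 + exp(−a(θ − b)))
P_1 = 1/(1+e^{-0.6307}) = 0.6526
P_2 = 1/(1+e^{1.4630}) = 0.1880
L = P_1 × (1−P_2) = 0.6526 × 0.8120 = 0.52994

0.5299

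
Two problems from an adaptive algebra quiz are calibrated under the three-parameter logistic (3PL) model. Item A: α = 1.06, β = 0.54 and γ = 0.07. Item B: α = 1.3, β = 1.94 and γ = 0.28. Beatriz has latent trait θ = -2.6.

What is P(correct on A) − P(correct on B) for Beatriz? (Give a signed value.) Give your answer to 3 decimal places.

-0.180

P(θ) = γ + (1 − γ) · 1 / (1 + exp(−α(θ − β)))
P_A = 0.1022
P_B = 0.2820
P_A − P_B = -0.1798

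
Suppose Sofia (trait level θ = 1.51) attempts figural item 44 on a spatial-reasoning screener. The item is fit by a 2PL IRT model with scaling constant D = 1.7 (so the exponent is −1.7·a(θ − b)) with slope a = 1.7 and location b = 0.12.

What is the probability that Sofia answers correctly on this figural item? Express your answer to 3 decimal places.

P(θ) = 1 / (1 + exp(−D·a(θ − b)))
Exponent: 1.7 × 1.7 × (1.51 − 0.12) = 4.0171
1/(1 + e^{-4.0171}) = 0.9823
P = 0.9823

0.982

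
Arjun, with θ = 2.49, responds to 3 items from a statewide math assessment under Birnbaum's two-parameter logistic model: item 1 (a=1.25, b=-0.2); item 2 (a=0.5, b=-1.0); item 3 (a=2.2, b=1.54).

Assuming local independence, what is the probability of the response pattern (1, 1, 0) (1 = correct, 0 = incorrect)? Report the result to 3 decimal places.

P(θ) = 1 / (1 + exp(−a(θ − b)))
P_1 = 1/(1+e^{-3.3625}) = 0.9665
P_2 = 1/(1+e^{-1.7450}) = 0.8513
P_3 = 1/(1+e^{-2.0900}) = 0.8899
L = P_1 × P_2 × (1−P_3) = 0.9665 × 0.8513 × 0.1101 = 0.09057

0.091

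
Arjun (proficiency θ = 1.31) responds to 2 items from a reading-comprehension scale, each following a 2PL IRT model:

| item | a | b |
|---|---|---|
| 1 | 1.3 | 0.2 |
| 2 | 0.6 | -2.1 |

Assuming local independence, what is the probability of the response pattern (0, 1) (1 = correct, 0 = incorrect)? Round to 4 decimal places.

0.1692

P(θ) = 1 / (1 + exp(−a(θ − b)))
P_1 = 1/(1+e^{-1.4430}) = 0.8089
P_2 = 1/(1+e^{-2.0460}) = 0.8855
L = (1−P_1) × P_2 = 0.1911 × 0.8855 = 0.16921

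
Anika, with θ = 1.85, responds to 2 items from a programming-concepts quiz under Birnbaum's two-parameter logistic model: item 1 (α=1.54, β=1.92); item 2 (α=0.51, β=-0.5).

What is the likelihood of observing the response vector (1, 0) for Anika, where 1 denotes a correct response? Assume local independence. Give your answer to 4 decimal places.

P(θ) = 1 / (1 + exp(−α(θ − β)))
P_1 = 1/(1+e^{0.1078}) = 0.4731
P_2 = 1/(1+e^{-1.1985}) = 0.7683
L = P_1 × (1−P_2) = 0.4731 × 0.2317 = 0.10963

0.1096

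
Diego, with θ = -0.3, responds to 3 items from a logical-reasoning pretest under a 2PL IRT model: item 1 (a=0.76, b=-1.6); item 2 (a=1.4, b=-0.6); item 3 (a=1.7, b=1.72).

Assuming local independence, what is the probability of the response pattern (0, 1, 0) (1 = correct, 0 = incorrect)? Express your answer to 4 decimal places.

0.1586

P(θ) = 1 / (1 + exp(−a(θ − b)))
P_1 = 1/(1+e^{-0.9880}) = 0.7287
P_2 = 1/(1+e^{-0.4200}) = 0.6035
P_3 = 1/(1+e^{3.4340}) = 0.0312
L = (1−P_1) × P_2 × (1−P_3) = 0.2713 × 0.6035 × 0.9688 = 0.15861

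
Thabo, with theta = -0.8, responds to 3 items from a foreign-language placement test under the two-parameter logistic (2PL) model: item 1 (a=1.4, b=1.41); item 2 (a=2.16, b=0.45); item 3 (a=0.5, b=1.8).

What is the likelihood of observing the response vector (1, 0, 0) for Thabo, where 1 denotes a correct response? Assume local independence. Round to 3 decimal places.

P(theta) = 1 / (1 + exp(−a(theta − b)))
P_1 = 1/(1+e^{3.0940}) = 0.0434
P_2 = 1/(1+e^{2.7000}) = 0.0630
P_3 = 1/(1+e^{1.3000}) = 0.2142
L = P_1 × (1−P_2) × (1−P_3) = 0.0434 × 0.9370 × 0.7858 = 0.03192

0.032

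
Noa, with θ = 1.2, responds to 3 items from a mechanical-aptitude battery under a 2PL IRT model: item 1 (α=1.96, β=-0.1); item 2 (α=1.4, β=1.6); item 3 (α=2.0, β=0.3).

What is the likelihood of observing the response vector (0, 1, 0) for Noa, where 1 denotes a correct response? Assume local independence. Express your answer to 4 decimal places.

P(θ) = 1 / (1 + exp(−α(θ − β)))
P_1 = 1/(1+e^{-2.5480}) = 0.9274
P_2 = 1/(1+e^{0.5600}) = 0.3635
P_3 = 1/(1+e^{-1.8000}) = 0.8581
L = (1−P_1) × P_2 × (1−P_3) = 0.0726 × 0.3635 × 0.1419 = 0.00374

0.0037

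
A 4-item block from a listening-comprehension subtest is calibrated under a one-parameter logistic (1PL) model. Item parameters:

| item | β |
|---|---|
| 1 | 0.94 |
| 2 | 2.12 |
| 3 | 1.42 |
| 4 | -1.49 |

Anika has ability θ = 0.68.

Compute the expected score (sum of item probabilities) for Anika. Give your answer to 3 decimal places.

P(θ) = 1 / (1 + exp(−(θ − β)))
P_1 = 1/(1+e^{0.2600}) = 0.4354
P_2 = 1/(1+e^{1.4400}) = 0.1915
P_3 = 1/(1+e^{0.7400}) = 0.3230
P_4 = 1/(1+e^{-2.1700}) = 0.8975
E[score] = 0.4354 + 0.1915 + 0.3230 + 0.8975 = 1.8474

1.847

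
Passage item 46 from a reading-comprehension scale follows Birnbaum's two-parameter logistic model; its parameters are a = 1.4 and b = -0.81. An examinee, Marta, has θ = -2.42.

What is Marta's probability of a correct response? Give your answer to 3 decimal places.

P(θ) = 1 / (1 + exp(−a(θ − b)))
Exponent: 1.4 × (-2.42 − (-0.81)) = -2.2540
1/(1 + e^{2.2540}) = 0.0950

0.095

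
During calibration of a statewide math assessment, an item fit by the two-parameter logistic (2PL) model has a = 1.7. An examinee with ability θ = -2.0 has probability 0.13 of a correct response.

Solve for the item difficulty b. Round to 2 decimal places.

P(θ) = 1 / (1 + exp(−a(θ − b)))
logit(0.13) = ln(0.13/0.87) = -1.9010
b = θ − logit/(a) = -2.0 − (-1.9010)/1.7000 = -0.8818

-0.88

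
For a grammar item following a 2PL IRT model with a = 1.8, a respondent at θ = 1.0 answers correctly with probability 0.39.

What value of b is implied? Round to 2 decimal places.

P(θ) = 1 / (1 + exp(−a(θ − b)))
logit(0.39) = ln(0.39/0.61) = -0.4473
b = θ − logit/(a) = 1.0 − (-0.4473)/1.8000 = 1.2485

1.25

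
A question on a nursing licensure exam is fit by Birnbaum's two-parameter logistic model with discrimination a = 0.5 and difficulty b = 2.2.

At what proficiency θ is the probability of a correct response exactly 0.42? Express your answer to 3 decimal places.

P(θ) = 1 / (1 + exp(−a(θ − b)))
logit = ln(0.4200/0.5800) = -0.3228
θ = b + logit/(a) = 2.2 + (-0.3228)/0.5000 = 1.5545

1.554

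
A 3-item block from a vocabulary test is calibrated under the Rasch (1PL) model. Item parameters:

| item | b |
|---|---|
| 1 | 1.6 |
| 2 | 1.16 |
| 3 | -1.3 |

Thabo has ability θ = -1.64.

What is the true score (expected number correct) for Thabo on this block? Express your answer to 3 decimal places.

0.511

P(θ) = 1 / (1 + exp(−(θ − b)))
P_1 = 1/(1+e^{3.2400}) = 0.0377
P_2 = 1/(1+e^{2.8000}) = 0.0573
P_3 = 1/(1+e^{0.3400}) = 0.4158
E[score] = 0.0377 + 0.0573 + 0.4158 = 0.5108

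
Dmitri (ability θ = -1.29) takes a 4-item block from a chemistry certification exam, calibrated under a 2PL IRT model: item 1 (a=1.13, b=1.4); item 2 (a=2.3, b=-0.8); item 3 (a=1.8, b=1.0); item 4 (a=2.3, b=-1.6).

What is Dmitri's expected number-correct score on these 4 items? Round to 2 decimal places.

0.98

P(θ) = 1 / (1 + exp(−a(θ − b)))
P_1 = 1/(1+e^{3.0397}) = 0.0457
P_2 = 1/(1+e^{1.1270}) = 0.2447
P_3 = 1/(1+e^{4.1220}) = 0.0160
P_4 = 1/(1+e^{-0.7130}) = 0.6711
E[score] = 0.0457 + 0.2447 + 0.0160 + 0.6711 = 0.9774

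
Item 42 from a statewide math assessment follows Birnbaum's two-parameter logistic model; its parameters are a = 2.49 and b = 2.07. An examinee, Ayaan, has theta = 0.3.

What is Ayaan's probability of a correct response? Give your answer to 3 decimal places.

0.012

P(theta) = 1 / (1 + exp(−a(theta − b)))
Exponent: 2.49 × (0.3 − 2.07) = -4.4073
1/(1 + e^{4.4073}) = 0.0120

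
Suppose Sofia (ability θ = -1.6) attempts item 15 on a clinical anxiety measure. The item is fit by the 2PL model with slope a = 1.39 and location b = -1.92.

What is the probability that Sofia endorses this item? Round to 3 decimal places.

0.609

P(θ) = 1 / (1 + exp(−a(θ − b)))
Exponent: 1.39 × (-1.6 − (-1.92)) = 0.4448
1/(1 + e^{-0.4448}) = 0.6094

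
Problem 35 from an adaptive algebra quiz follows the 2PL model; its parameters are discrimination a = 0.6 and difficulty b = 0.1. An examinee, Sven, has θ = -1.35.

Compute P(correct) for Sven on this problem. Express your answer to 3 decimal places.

P(θ) = 1 / (1 + exp(−a(θ − b)))
Exponent: 0.6 × (-1.35 − 0.1) = -0.8700
1/(1 + e^{0.8700}) = 0.2953

0.295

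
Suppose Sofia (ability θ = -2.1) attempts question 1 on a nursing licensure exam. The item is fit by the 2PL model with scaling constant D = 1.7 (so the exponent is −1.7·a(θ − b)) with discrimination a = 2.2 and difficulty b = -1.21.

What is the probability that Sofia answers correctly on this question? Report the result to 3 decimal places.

P(θ) = 1 / (1 + exp(−D·a(θ − b)))
Exponent: 1.7 × 2.2 × (-2.1 − (-1.21)) = -3.3286
1/(1 + e^{3.3286}) = 0.0346
P = 0.0346

0.035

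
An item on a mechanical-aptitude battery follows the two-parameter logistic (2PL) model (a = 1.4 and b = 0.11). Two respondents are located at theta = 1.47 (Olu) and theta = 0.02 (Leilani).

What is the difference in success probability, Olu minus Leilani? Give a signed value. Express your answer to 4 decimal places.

0.4018

P(theta) = 1 / (1 + exp(−a(theta − b)))
P(Olu) = 0.8703  [exponent 1.9040]
P(Leilani) = 0.4685  [exponent -0.1260]
Difference = 0.8703 − 0.4685 = 0.4018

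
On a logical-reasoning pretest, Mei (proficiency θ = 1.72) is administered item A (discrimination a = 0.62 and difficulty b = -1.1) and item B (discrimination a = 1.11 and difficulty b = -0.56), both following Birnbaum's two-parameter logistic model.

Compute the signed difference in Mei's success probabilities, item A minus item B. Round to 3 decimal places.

P(θ) = 1 / (1 + exp(−a(θ − b)))
P_A = 0.8518
P_B = 0.9263
P_A − P_B = -0.0745

-0.075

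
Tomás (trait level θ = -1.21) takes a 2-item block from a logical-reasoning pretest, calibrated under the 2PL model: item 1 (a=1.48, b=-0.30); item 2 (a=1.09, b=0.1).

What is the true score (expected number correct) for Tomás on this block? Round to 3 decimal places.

0.400

P(θ) = 1 / (1 + exp(−a(θ − b)))
P_1 = 1/(1+e^{1.3468}) = 0.2064
P_2 = 1/(1+e^{1.4279}) = 0.1934
E[score] = 0.2064 + 0.1934 = 0.3998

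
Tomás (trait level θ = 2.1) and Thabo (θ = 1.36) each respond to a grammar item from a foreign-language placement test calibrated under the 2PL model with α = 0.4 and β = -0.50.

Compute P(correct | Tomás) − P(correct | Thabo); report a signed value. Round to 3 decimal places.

P(θ) = 1 / (1 + exp(−α(θ − β)))
P(Tomás) = 0.7389  [exponent 1.0400]
P(Thabo) = 0.6779  [exponent 0.7440]
Difference = 0.7389 − 0.6779 = 0.0610

0.061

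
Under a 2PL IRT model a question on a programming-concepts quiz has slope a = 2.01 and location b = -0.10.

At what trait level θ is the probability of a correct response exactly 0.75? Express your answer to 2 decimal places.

P(θ) = 1 / (1 + exp(−a(θ − b)))
logit = ln(0.7500/0.2500) = 1.0986
θ = b + logit/(a) = -0.10 + 1.0986/2.0100 = 0.4466

0.45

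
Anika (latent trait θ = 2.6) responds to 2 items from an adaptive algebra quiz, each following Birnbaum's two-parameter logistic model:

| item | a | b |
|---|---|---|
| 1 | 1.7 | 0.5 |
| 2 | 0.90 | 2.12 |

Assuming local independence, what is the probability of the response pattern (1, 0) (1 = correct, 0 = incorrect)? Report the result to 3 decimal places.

P(θ) = 1 / (1 + exp(−a(θ − b)))
P_1 = 1/(1+e^{-3.5700}) = 0.9726
P_2 = 1/(1+e^{-0.4320}) = 0.6064
L = P_1 × (1−P_2) = 0.9726 × 0.3936 = 0.38287

0.383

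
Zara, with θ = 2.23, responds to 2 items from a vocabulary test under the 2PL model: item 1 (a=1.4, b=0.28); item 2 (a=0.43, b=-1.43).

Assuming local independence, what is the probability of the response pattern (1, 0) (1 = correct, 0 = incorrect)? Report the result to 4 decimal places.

0.1612

P(θ) = 1 / (1 + exp(−a(θ − b)))
P_1 = 1/(1+e^{-2.7300}) = 0.9388
P_2 = 1/(1+e^{-1.5738}) = 0.8283
L = P_1 × (1−P_2) = 0.9388 × 0.1717 = 0.16116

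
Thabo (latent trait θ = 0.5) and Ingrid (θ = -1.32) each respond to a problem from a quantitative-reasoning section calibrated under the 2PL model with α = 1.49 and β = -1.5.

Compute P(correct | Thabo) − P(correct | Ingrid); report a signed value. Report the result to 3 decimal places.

0.385

P(θ) = 1 / (1 + exp(−α(θ − β)))
P(Thabo) = 0.9517  [exponent 2.9800]
P(Ingrid) = 0.5667  [exponent 0.2682]
Difference = 0.9517 − 0.5667 = 0.3850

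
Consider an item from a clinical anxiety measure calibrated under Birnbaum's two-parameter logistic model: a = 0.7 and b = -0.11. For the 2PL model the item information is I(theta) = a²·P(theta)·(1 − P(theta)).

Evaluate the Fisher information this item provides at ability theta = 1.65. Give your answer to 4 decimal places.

P = 1/(1+e^{-1.2320}) = 0.7742
P(1−P) = 0.7742 × 0.2258 = 0.1748
I = a² × P(1−P) = 0.7² × 0.1748 = 0.08567

0.0857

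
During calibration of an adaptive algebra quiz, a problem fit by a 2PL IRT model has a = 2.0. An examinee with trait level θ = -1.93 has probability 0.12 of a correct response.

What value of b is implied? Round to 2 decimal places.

-0.93

P(θ) = 1 / (1 + exp(−a(θ − b)))
logit(0.12) = ln(0.12/0.88) = -1.9924
b = θ − logit/(a) = -1.93 − (-1.9924)/2.0000 = -0.9338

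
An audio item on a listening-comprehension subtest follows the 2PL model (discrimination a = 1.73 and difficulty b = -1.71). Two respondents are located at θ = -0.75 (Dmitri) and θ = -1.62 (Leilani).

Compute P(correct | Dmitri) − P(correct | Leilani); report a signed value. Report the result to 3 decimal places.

P(θ) = 1 / (1 + exp(−a(θ − b)))
P(Dmitri) = 0.8403  [exponent 1.6608]
P(Leilani) = 0.5388  [exponent 0.1557]
Difference = 0.8403 − 0.5388 = 0.3015

0.301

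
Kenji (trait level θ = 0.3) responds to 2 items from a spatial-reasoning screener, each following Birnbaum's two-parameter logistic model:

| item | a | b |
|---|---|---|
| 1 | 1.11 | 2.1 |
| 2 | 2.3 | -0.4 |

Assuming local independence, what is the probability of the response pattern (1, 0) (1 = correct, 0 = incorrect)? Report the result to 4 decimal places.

0.0199

P(θ) = 1 / (1 + exp(−a(θ − b)))
P_1 = 1/(1+e^{1.9980}) = 0.1194
P_2 = 1/(1+e^{-1.6100}) = 0.8334
L = P_1 × (1−P_2) = 0.1194 × 0.1666 = 0.01989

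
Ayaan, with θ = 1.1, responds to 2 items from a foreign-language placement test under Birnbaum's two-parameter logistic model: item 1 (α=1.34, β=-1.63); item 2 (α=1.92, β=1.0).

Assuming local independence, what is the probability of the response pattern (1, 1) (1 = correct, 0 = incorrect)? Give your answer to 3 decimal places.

0.534

P(θ) = 1 / (1 + exp(−α(θ − β)))
P_1 = 1/(1+e^{-3.6582}) = 0.9749
P_2 = 1/(1+e^{-0.1920}) = 0.5479
L = P_1 × P_2 = 0.9749 × 0.5479 = 0.53408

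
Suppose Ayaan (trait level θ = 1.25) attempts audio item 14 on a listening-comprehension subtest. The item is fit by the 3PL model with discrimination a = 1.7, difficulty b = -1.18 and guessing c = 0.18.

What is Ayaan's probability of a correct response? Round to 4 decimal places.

0.9870

P(θ) = c + (1 − c) · 1 / (1 + exp(−a(θ − b)))
Exponent: 1.7 × (1.25 − (-1.18)) = 4.1310
1/(1 + e^{-4.1310}) = 0.9842
P = 0.18 + 0.82 × 0.9842 = 0.9870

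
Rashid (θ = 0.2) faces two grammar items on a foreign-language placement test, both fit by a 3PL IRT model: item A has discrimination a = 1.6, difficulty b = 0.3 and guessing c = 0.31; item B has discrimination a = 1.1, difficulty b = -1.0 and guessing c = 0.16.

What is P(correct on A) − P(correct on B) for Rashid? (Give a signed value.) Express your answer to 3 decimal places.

-0.195

P(θ) = c + (1 − c) · 1 / (1 + exp(−a(θ − b)))
P_A = 0.6275
P_B = 0.8229
P_A − P_B = -0.1955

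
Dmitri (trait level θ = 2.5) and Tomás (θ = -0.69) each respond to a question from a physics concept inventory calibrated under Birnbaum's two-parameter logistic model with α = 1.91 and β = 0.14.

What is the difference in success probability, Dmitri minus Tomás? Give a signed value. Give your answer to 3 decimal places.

P(θ) = 1 / (1 + exp(−α(θ − β)))
P(Dmitri) = 0.9891  [exponent 4.5076]
P(Tomás) = 0.1700  [exponent -1.5853]
Difference = 0.9891 − 0.1700 = 0.8190

0.819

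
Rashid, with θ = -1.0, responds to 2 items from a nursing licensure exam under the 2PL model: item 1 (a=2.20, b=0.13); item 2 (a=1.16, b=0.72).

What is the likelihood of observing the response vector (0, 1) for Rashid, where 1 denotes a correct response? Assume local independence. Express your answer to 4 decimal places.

P(θ) = 1 / (1 + exp(−a(θ − b)))
P_1 = 1/(1+e^{2.4860}) = 0.0768
P_2 = 1/(1+e^{1.9952}) = 0.1197
L = (1−P_1) × P_2 = 0.9232 × 0.1197 = 0.11051

0.1105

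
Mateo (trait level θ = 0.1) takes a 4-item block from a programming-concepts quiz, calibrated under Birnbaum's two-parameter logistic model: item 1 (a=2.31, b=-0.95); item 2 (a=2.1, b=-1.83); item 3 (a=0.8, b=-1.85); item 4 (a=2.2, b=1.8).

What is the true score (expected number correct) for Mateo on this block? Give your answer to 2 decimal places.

2.75

P(θ) = 1 / (1 + exp(−a(θ − b)))
P_1 = 1/(1+e^{-2.4255}) = 0.9188
P_2 = 1/(1+e^{-4.0530}) = 0.9829
P_3 = 1/(1+e^{-1.5600}) = 0.8264
P_4 = 1/(1+e^{3.7400}) = 0.0232
E[score] = 0.9188 + 0.9829 + 0.8264 + 0.0232 = 2.7512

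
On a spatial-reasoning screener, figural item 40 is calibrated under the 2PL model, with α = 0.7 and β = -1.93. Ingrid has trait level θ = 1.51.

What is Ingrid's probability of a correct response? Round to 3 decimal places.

P(θ) = 1 / (1 + exp(−α(θ − β)))
Exponent: 0.7 × (1.51 − (-1.93)) = 2.4080
1/(1 + e^{-2.4080}) = 0.9174

0.917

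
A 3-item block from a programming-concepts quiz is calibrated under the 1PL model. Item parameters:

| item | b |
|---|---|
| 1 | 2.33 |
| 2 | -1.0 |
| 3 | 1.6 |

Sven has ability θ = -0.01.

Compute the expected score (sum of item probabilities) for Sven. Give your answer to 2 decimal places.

P(θ) = 1 / (1 + exp(−(θ − b)))
P_1 = 1/(1+e^{2.3400}) = 0.0879
P_2 = 1/(1+e^{-0.9900}) = 0.7291
P_3 = 1/(1+e^{1.6100}) = 0.1666
E[score] = 0.0879 + 0.7291 + 0.1666 = 0.9835

0.98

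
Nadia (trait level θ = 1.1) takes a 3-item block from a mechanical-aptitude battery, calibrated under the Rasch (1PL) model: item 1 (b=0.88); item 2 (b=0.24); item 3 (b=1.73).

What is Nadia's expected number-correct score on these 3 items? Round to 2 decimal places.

P(θ) = 1 / (1 + exp(−(θ − b)))
P_1 = 1/(1+e^{-0.2200}) = 0.5548
P_2 = 1/(1+e^{-0.8600}) = 0.7027
P_3 = 1/(1+e^{0.6300}) = 0.3475
E[score] = 0.5548 + 0.7027 + 0.3475 = 1.6050

1.60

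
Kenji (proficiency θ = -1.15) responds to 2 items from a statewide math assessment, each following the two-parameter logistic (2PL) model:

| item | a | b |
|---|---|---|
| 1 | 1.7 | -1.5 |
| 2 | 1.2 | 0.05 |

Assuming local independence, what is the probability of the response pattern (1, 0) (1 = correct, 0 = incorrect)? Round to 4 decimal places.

0.5211

P(θ) = 1 / (1 + exp(−a(θ − b)))
P_1 = 1/(1+e^{-0.5950}) = 0.6445
P_2 = 1/(1+e^{1.4400}) = 0.1915
L = P_1 × (1−P_2) = 0.6445 × 0.8085 = 0.52106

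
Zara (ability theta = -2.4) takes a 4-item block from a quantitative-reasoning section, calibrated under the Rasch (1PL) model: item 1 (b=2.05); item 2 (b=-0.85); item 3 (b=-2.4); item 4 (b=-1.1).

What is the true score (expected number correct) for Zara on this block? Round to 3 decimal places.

0.901

P(theta) = 1 / (1 + exp(−(theta − b)))
P_1 = 1/(1+e^{4.4500}) = 0.0115
P_2 = 1/(1+e^{1.5500}) = 0.1751
P_3 = 1/(1+e^{0.0000}) = 0.5000
P_4 = 1/(1+e^{1.3000}) = 0.2142
E[score] = 0.0115 + 0.1751 + 0.5000 + 0.2142 = 0.9008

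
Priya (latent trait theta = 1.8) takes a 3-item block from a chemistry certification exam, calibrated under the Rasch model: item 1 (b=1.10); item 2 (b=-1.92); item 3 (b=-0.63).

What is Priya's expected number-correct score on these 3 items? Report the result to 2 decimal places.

P(theta) = 1 / (1 + exp(−(theta − b)))
P_1 = 1/(1+e^{-0.7000}) = 0.6682
P_2 = 1/(1+e^{-3.7200}) = 0.9763
P_3 = 1/(1+e^{-2.4300}) = 0.9191
E[score] = 0.6682 + 0.9763 + 0.9191 = 2.5636

2.56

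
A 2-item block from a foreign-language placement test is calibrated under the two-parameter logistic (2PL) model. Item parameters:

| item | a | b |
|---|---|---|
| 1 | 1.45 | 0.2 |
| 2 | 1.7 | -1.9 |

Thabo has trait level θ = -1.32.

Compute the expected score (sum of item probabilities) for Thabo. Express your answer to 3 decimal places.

0.828

P(θ) = 1 / (1 + exp(−a(θ − b)))
P_1 = 1/(1+e^{2.2040}) = 0.0994
P_2 = 1/(1+e^{-0.9860}) = 0.7283
E[score] = 0.0994 + 0.7283 = 0.8277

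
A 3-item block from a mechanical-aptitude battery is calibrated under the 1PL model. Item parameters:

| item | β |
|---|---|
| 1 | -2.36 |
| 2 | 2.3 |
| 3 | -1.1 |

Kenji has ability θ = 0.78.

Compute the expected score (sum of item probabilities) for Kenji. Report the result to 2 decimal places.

P(θ) = 1 / (1 + exp(−(θ − β)))
P_1 = 1/(1+e^{-3.1400}) = 0.9585
P_2 = 1/(1+e^{1.5200}) = 0.1795
P_3 = 1/(1+e^{-1.8800}) = 0.8676
E[score] = 0.9585 + 0.1795 + 0.8676 = 2.0056

2.01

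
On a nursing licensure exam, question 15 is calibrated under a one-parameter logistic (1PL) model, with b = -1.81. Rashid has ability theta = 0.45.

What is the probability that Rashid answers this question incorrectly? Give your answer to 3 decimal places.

0.094

P(theta) = 1 / (1 + exp(−(theta − b)))
Exponent: (0.45 − (-1.81)) = 2.2600
1/(1 + e^{-2.2600}) = 0.9055
P = 0.9055
P(incorrect) = 1 − 0.9055 = 0.0945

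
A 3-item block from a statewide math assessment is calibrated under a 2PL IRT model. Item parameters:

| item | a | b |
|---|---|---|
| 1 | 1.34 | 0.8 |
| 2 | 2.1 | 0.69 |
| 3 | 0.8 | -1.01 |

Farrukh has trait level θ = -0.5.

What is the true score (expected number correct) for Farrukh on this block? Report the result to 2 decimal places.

0.83

P(θ) = 1 / (1 + exp(−a(θ − b)))
P_1 = 1/(1+e^{1.7420}) = 0.1491
P_2 = 1/(1+e^{2.4990}) = 0.0759
P_3 = 1/(1+e^{-0.4080}) = 0.6006
E[score] = 0.1491 + 0.0759 + 0.6006 = 0.8256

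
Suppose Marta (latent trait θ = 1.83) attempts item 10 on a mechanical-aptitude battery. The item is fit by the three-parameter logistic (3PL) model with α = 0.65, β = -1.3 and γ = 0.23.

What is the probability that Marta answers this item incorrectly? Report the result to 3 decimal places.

0.089

P(θ) = γ + (1 − γ) · 1 / (1 + exp(−α(θ − β)))
Exponent: 0.65 × (1.83 − (-1.3)) = 2.0345
1/(1 + e^{-2.0345}) = 0.8844
P = 0.23 + 0.77 × 0.8844 = 0.9110
P(incorrect) = 1 − 0.9110 = 0.0890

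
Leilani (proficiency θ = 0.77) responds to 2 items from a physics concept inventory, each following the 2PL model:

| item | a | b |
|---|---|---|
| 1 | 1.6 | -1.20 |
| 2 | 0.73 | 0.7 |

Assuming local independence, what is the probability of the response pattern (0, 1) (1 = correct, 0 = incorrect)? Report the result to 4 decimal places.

0.0210

P(θ) = 1 / (1 + exp(−a(θ − b)))
P_1 = 1/(1+e^{-3.1520}) = 0.9590
P_2 = 1/(1+e^{-0.0511}) = 0.5128
L = (1−P_1) × P_2 = 0.0410 × 0.5128 = 0.02103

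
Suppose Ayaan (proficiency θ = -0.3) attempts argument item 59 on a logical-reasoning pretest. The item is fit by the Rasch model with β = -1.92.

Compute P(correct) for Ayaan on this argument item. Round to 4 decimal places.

0.8348

P(θ) = 1 / (1 + exp(−(θ − β)))
Exponent: (-0.3 − (-1.92)) = 1.6200
1/(1 + e^{-1.6200}) = 0.8348
P = 0.8348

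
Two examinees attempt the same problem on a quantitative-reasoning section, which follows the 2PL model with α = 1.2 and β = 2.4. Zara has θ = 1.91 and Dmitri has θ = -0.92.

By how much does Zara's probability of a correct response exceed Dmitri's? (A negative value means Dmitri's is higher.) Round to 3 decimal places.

P(θ) = 1 / (1 + exp(−α(θ − β)))
P(Zara) = 0.3571  [exponent -0.5880]
P(Dmitri) = 0.0183  [exponent -3.9840]
Difference = 0.3571 − 0.0183 = 0.3388

0.339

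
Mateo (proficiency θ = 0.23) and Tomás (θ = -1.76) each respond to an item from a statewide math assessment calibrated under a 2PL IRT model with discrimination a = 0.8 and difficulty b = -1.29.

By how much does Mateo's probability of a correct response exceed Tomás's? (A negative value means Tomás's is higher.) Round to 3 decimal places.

P(θ) = 1 / (1 + exp(−a(θ − b)))
P(Mateo) = 0.7714  [exponent 1.2160]
P(Tomás) = 0.4071  [exponent -0.3760]
Difference = 0.7714 − 0.4071 = 0.3643

0.364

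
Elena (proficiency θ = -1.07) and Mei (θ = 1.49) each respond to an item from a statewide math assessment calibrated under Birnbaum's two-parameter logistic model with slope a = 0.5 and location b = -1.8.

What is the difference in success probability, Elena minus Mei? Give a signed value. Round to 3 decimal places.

P(θ) = 1 / (1 + exp(−a(θ − b)))
P(Elena) = 0.5903  [exponent 0.3650]
P(Mei) = 0.8382  [exponent 1.6450]
Difference = 0.5903 − 0.8382 = -0.2480

-0.248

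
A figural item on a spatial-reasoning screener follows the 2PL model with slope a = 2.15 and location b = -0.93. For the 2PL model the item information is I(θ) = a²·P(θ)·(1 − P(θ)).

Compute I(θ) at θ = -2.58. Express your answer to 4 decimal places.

0.1258

P = 1/(1+e^{3.5475}) = 0.0280
P(1−P) = 0.0280 × 0.9720 = 0.0272
I = a² × P(1−P) = 2.15² × 0.0272 = 0.12576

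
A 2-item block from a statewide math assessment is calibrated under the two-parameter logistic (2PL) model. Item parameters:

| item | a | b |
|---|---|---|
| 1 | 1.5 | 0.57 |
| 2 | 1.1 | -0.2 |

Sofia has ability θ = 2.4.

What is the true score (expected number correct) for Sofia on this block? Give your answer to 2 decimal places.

P(θ) = 1 / (1 + exp(−a(θ − b)))
P_1 = 1/(1+e^{-2.7450}) = 0.9396
P_2 = 1/(1+e^{-2.8600}) = 0.9458
E[score] = 0.9396 + 0.9458 = 1.8855

1.89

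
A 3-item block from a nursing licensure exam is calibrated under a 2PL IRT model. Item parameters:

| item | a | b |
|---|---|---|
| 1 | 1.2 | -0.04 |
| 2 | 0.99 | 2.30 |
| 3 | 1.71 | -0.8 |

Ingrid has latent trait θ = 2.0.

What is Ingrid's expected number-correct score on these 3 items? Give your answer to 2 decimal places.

2.34

P(θ) = 1 / (1 + exp(−a(θ − b)))
P_1 = 1/(1+e^{-2.4480}) = 0.9204
P_2 = 1/(1+e^{0.2970}) = 0.4263
P_3 = 1/(1+e^{-4.7880}) = 0.9917
E[score] = 0.9204 + 0.4263 + 0.9917 = 2.3384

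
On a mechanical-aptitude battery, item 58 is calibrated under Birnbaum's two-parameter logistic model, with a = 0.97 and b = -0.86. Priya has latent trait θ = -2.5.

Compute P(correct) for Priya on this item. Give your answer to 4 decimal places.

0.1693

P(θ) = 1 / (1 + exp(−a(θ − b)))
Exponent: 0.97 × (-2.5 − (-0.86)) = -1.5908
1/(1 + e^{1.5908}) = 0.1693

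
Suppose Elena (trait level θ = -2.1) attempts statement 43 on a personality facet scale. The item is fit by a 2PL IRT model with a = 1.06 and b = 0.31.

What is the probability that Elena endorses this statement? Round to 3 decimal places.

P(θ) = 1 / (1 + exp(−a(θ − b)))
Exponent: 1.06 × (-2.1 − 0.31) = -2.5546
1/(1 + e^{2.5546}) = 0.0721

0.072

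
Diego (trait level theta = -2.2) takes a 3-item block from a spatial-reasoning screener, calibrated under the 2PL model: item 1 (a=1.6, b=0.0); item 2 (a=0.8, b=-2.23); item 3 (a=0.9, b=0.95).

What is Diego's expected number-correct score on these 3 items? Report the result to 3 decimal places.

P(theta) = 1 / (1 + exp(−a(theta − b)))
P_1 = 1/(1+e^{3.5200}) = 0.0287
P_2 = 1/(1+e^{-0.0240}) = 0.5060
P_3 = 1/(1+e^{2.8350}) = 0.0555
E[score] = 0.0287 + 0.5060 + 0.0555 = 0.5902

0.590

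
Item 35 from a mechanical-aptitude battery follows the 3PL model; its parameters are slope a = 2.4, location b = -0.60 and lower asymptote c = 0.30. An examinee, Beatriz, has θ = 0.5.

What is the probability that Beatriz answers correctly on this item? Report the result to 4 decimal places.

P(θ) = c + (1 − c) · 1 / (1 + exp(−a(θ − b)))
Exponent: 2.4 × (0.5 − (-0.60)) = 2.6400
1/(1 + e^{-2.6400}) = 0.9334
P = 0.30 + 0.70 × 0.9334 = 0.9534

0.9534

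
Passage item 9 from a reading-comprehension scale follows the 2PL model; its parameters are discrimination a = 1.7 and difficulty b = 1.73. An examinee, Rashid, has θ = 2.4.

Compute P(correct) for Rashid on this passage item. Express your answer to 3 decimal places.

P(θ) = 1 / (1 + exp(−a(θ − b)))
Exponent: 1.7 × (2.4 − 1.73) = 1.1390
1/(1 + e^{-1.1390}) = 0.7575

0.757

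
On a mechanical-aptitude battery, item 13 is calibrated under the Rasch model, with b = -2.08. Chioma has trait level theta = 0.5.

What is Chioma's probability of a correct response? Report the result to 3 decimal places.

0.930

P(theta) = 1 / (1 + exp(−(theta − b)))
Exponent: (0.5 − (-2.08)) = 2.5800
1/(1 + e^{-2.5800}) = 0.9296
P = 0.9296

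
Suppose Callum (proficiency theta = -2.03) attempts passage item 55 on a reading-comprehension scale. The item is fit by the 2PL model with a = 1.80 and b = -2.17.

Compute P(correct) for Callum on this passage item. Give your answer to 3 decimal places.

P(theta) = 1 / (1 + exp(−a(theta − b)))
Exponent: 1.80 × (-2.03 − (-2.17)) = 0.2520
1/(1 + e^{-0.2520}) = 0.5627

0.563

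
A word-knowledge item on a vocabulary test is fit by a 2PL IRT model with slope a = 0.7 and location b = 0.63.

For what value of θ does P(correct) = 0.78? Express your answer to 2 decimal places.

P(θ) = 1 / (1 + exp(−a(θ − b)))
logit = ln(0.7800/0.2200) = 1.2657
θ = b + logit/(a) = 0.63 + 1.2657/0.7000 = 2.4381

2.44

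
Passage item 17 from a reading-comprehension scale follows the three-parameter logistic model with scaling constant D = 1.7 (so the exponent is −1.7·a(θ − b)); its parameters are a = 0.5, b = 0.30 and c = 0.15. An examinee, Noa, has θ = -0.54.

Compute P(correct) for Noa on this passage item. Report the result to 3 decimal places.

P(θ) = c + (1 − c) · 1 / (1 + exp(−D·a(θ − b)))
Exponent: 1.7 × 0.5 × (-0.54 − 0.30) = -0.7140
1/(1 + e^{0.7140}) = 0.3287
P = 0.15 + 0.85 × 0.3287 = 0.4294

0.429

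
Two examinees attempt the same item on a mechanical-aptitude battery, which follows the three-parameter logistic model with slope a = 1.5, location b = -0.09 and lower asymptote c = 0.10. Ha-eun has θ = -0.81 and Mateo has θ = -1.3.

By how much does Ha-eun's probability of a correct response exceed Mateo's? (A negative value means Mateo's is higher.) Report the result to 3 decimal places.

0.102

P(θ) = c + (1 − c) · 1 / (1 + exp(−a(θ − b)))
P(Ha-eun) = 0.3282  [exponent -1.0800]
P(Mateo) = 0.2260  [exponent -1.8150]
Difference = 0.3282 − 0.2260 = 0.1021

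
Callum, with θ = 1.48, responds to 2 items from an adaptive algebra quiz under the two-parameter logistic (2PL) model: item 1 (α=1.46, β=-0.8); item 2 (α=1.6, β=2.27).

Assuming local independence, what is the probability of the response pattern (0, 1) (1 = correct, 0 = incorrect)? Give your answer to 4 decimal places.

P(θ) = 1 / (1 + exp(−α(θ − β)))
P_1 = 1/(1+e^{-3.3288}) = 0.9654
P_2 = 1/(1+e^{1.2640}) = 0.2203
L = (1−P_1) × P_2 = 0.0346 × 0.2203 = 0.00762

0.0076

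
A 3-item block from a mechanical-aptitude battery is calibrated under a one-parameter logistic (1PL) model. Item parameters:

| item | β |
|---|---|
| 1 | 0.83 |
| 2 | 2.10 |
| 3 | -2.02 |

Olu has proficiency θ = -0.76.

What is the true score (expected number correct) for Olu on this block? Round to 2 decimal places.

P(θ) = 1 / (1 + exp(−(θ − β)))
P_1 = 1/(1+e^{1.5900}) = 0.1694
P_2 = 1/(1+e^{2.8600}) = 0.0542
P_3 = 1/(1+e^{-1.2600}) = 0.7790
E[score] = 0.1694 + 0.0542 + 0.7790 = 1.0026

1.00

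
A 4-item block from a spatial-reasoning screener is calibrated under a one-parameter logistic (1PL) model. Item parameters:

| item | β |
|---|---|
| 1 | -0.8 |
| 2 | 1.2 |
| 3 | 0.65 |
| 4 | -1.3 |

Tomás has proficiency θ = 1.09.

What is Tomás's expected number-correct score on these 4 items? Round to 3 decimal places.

P(θ) = 1 / (1 + exp(−(θ − β)))
P_1 = 1/(1+e^{-1.8900}) = 0.8688
P_2 = 1/(1+e^{0.1100}) = 0.4725
P_3 = 1/(1+e^{-0.4400}) = 0.6083
P_4 = 1/(1+e^{-2.3900}) = 0.9161
E[score] = 0.8688 + 0.4725 + 0.6083 + 0.9161 = 2.8656

2.866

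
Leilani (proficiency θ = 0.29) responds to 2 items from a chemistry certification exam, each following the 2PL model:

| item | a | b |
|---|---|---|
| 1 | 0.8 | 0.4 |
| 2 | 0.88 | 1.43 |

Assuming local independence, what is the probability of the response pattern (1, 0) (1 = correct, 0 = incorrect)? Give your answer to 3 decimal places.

0.350

P(θ) = 1 / (1 + exp(−a(θ − b)))
P_1 = 1/(1+e^{0.0880}) = 0.4780
P_2 = 1/(1+e^{1.0032}) = 0.2683
L = P_1 × (1−P_2) = 0.4780 × 0.7317 = 0.34976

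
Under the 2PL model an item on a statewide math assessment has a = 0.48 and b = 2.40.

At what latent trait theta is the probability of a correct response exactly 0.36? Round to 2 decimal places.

1.20

P(theta) = 1 / (1 + exp(−a(theta − b)))
logit = ln(0.3600/0.6400) = -0.5754
theta = b + logit/(a) = 2.40 + (-0.5754)/0.4800 = 1.2013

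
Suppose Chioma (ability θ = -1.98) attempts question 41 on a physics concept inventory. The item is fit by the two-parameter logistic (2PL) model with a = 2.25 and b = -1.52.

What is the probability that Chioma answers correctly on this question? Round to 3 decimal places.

P(θ) = 1 / (1 + exp(−a(θ − b)))
Exponent: 2.25 × (-1.98 − (-1.52)) = -1.0350
1/(1 + e^{1.0350}) = 0.2621

0.262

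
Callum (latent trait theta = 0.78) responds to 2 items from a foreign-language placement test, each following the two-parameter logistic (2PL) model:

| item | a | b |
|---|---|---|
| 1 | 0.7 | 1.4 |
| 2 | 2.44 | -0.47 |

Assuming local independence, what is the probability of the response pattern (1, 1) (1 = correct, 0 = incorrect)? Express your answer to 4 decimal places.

0.3754

P(theta) = 1 / (1 + exp(−a(theta − b)))
P_1 = 1/(1+e^{0.4340}) = 0.3932
P_2 = 1/(1+e^{-3.0500}) = 0.9548
L = P_1 × P_2 = 0.3932 × 0.9548 = 0.37539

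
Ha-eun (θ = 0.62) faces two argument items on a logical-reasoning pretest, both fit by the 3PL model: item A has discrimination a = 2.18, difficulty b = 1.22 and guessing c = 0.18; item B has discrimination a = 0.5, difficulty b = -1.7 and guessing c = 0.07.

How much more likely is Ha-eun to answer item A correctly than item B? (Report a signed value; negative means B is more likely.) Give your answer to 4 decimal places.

P(θ) = c + (1 − c) · 1 / (1 + exp(−a(θ − b)))
P_A = 0.3545
P_B = 0.7780
P_A − P_B = -0.4235

-0.4235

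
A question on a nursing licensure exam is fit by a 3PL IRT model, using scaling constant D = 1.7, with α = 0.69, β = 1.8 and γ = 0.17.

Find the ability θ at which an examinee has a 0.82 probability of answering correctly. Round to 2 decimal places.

2.89

P(θ) = γ + (1 − γ) · 1 / (1 + exp(−D·α(θ − β)))
Remove guessing floor: (0.82 − 0.17)/(1 − 0.17) = 0.7831
logit = ln(0.7831/0.2169) = 1.2840
θ = β + logit/(1.7·α) = 1.8 + 1.2840/1.1730 = 2.8946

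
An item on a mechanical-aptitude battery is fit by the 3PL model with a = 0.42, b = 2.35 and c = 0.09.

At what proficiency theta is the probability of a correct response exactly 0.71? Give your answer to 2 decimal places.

P(theta) = c + (1 − c) · 1 / (1 + exp(−a(theta − b)))
Remove guessing floor: (0.71 − 0.09)/(1 − 0.09) = 0.6813
logit = ln(0.6813/0.3187) = 0.7598
theta = b + logit/(a) = 2.35 + 0.7598/0.4200 = 4.1591

4.16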